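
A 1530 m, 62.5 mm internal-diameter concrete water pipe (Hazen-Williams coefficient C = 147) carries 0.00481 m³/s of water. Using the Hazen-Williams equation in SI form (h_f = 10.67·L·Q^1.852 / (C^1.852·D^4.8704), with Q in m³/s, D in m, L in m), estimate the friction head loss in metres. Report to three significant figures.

h_f ≈ 59.0 m

h_f = 10.67·1530·0.00481^1.852 / (147^1.852·0.0625^4.8704) = 59.00 m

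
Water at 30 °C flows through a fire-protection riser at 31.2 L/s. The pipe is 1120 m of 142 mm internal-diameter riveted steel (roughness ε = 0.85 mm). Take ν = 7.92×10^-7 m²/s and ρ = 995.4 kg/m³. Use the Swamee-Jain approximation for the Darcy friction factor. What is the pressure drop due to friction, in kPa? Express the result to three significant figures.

V = 4Q/(πD²) = 4·0.0312/(π·0.142²) = 1.970 m/s
Re = VD/ν = 1.970·0.142/7.92×10^-7 = 3.53×10^5 → turbulent
ε/D = 0.85/142 = 0.00599
Swamee-Jain: f = 0.03245
h_f = f(L/D)V²/(2g) = 0.03245·(1120/0.142)·1.970²/(2·9.81) = 50.63 m
Δp = ρg·h_f = 995.4·9.81·50.63 = 494.4 kPa

Δp ≈ 494 kPa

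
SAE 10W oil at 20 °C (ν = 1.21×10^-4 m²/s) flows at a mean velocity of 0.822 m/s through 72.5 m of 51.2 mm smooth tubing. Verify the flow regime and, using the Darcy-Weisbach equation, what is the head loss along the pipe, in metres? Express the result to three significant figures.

h_f ≈ 8.97 m

Re = VD/ν = 0.822·0.05120/1.21×10^-4 = 348 → laminar (Re < 2300)
f = 64/Re = 0.1840
h_f = f(L/D)V²/(2g) = 0.1840·(72.5/0.05120)·0.822²/(2·9.81) = 8.973 m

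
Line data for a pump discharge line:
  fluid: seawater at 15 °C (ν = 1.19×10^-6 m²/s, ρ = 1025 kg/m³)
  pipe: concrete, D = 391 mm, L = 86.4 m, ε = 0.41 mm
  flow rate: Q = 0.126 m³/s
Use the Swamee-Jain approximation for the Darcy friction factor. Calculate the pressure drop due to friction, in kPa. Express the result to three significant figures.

Δp ≈ 2.60 kPa

V = 4Q/(πD²) = 4·0.126/(π·0.391²) = 1.049 m/s
Re = VD/ν = 1.049·0.391/1.19×10^-6 = 3.45×10^5 → turbulent
ε/D = 0.41/391 = 0.00105
Swamee-Jain: f = 0.02083
h_f = f(L/D)V²/(2g) = 0.02083·(86.4/0.391)·1.049²/(2·9.81) = 0.2583 m
Δp = ρg·h_f = 1025·9.81·0.2583 = 2.597 kPa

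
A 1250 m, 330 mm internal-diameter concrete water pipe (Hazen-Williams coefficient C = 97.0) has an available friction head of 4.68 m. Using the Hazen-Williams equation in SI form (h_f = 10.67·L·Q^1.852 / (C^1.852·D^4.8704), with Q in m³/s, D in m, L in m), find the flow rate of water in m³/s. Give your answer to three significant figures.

Rearranging: Q = [h_f·C^1.852·D^4.8704 / (10.67·L)]^(1/1.852)
Q = [4.68·97.0^1.852·0.330^4.8704 / (10.67·1250)]^0.540 = 0.07163 m³/s

Q ≈ 0.0716 m³/s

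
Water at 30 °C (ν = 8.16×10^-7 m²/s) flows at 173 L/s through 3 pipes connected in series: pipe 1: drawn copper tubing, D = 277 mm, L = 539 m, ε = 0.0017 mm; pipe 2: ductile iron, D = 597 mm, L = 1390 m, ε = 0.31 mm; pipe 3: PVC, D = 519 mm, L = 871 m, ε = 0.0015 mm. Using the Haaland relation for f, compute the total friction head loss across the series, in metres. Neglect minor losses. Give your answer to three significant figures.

Pipe 1: V = 2.871 m/s, Re = 9.75×10^5, ε/D = 6.14×10^-6, f = 0.01174, h_1 = f(L/D)V²/2g = 9.597 m
Pipe 2: V = 0.6180 m/s, Re = 4.52×10^5, ε/D = 5.19×10^-4, f = 0.01778, h_2 = f(L/D)V²/2g = 0.8059 m
Pipe 3: V = 0.8178 m/s, Re = 5.20×10^5, ε/D = 2.89×10^-6, f = 0.01300, h_3 = f(L/D)V²/2g = 0.7438 m
Series → Q common, losses add: H = Σh = 11.15 m

H ≈ 11.1 m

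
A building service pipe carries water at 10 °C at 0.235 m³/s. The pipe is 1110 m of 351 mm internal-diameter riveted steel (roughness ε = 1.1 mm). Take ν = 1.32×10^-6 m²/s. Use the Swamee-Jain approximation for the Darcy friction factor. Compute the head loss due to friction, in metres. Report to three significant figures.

V = 4Q/(πD²) = 4·0.235/(π·0.351²) = 2.429 m/s
Re = VD/ν = 2.429·0.351/1.32×10^-6 = 6.46×10^5 → turbulent
ε/D = 1.1/351 = 0.00313
Swamee-Jain: f = 0.02679
h_f = f(L/D)V²/(2g) = 0.02679·(1110/0.351)·2.429²/(2·9.81) = 25.46 m

h_f ≈ 25.5 m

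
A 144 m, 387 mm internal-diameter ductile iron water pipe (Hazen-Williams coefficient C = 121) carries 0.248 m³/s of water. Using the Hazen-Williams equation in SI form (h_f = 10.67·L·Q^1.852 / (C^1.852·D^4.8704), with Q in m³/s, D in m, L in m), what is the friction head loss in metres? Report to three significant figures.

h_f = 10.67·144·0.248^1.852 / (121^1.852·0.387^4.8704) = 1.643 m

h_f ≈ 1.64 m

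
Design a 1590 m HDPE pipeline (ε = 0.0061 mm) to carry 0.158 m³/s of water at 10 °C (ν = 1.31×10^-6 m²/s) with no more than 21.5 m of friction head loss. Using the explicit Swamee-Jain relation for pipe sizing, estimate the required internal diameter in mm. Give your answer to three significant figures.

Swamee-Jain (Type III): D = 0.66·[ε^1.25·(LQ²/(gh_f))^4.75 + ν·Q^9.4·(L/(gh_f))^5.2]^0.04
LQ²/(gh_f) = 0.1882; L/(gh_f) = 7.539
Term 1 = ε^1.25·(…)^4.75 = 1.09×10^-10; Term 2 = ν·Q^9.4·(…)^5.2 = 1.40×10^-9
D = 0.66·(1.09×10^-10 + 1.40×10^-9)^0.04 = 0.2929 m = 293 mm
Check: V = 2.35 m/s, Re = 5.24×10^5, f = 0.01332, h_f = 20.3 m ≈ 21.5 m ✓

D ≈ 293 mm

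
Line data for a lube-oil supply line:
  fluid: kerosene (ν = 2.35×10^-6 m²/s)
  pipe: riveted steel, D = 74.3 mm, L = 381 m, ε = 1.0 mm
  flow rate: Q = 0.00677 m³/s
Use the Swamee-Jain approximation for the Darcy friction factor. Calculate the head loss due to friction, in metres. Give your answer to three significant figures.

V = 4Q/(πD²) = 4·0.00677/(π·0.0743²) = 1.561 m/s
Re = VD/ν = 1.561·0.0743/2.35×10^-6 = 4.94×10^4 → turbulent
ε/D = 1.0/74.3 = 0.0135
Swamee-Jain: f = 0.04340
h_f = f(L/D)V²/(2g) = 0.04340·(381/0.0743)·1.561²/(2·9.81) = 27.65 m

h_f ≈ 27.7 m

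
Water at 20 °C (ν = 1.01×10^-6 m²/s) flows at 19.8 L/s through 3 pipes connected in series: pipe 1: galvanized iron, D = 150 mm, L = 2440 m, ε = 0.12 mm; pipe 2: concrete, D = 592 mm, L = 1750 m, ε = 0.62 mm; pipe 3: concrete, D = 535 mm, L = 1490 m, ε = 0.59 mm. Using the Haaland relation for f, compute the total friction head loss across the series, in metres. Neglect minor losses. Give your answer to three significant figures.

H ≈ 21.2 m

Pipe 1: V = 1.120 m/s, Re = 1.66×10^5, ε/D = 8.00×10^-4, f = 0.02033, h_1 = f(L/D)V²/2g = 21.16 m
Pipe 2: V = 0.07193 m/s, Re = 4.22×10^4, ε/D = 0.00105, f = 0.02443, h_2 = f(L/D)V²/2g = 0.01904 m
Pipe 3: V = 0.08808 m/s, Re = 4.67×10^4, ε/D = 0.00110, f = 0.02423, h_3 = f(L/D)V²/2g = 0.02669 m
Series → Q common, losses add: H = Σh = 21.20 m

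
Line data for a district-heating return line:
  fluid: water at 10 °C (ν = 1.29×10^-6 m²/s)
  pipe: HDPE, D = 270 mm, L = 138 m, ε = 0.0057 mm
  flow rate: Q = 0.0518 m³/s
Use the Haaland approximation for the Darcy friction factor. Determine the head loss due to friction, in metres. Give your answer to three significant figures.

h_f ≈ 0.337 m

V = 4Q/(πD²) = 4·0.0518/(π·0.270²) = 0.9047 m/s
Re = VD/ν = 0.9047·0.270/1.29×10^-6 = 1.89×10^5 → turbulent
ε/D = 0.0057/270 = 2.11×10^-5
Haaland: f = 0.01579
h_f = f(L/D)V²/(2g) = 0.01579·(138/0.270)·0.9047²/(2·9.81) = 0.3367 m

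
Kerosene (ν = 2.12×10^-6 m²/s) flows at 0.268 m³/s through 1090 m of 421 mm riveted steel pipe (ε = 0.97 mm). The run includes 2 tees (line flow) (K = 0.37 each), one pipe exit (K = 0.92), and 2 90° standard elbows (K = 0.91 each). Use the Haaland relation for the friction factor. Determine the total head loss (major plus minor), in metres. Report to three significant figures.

V = 4Q/(πD²) = 1.925 m/s; V²/2g = 0.1889 m
Re = 3.82×10^5, ε/D = 0.00230 → f = 0.02476 (Haaland)
Major: h_f = f(L/D)·V²/2g = 0.02476·2589·0.1889 = 12.11 m
Minor: ΣK = 3.48; h_m = ΣK·V²/2g = 0.6574 m
Total H_L = 12.11 + 0.6574 = 12.77 m

H_L ≈ 12.8 m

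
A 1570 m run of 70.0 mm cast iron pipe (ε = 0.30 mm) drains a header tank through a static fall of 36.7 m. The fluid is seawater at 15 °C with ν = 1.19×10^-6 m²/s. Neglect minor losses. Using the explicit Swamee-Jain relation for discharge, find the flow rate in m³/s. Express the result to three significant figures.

Swamee-Jain (Type II): Q = -0.965·√(gD⁵h_f/L)·ln[ε/(3.7D) + √(3.17ν²L/(gD³h_f))]
√(gD⁵h_f/L) = √(9.81·0.0700⁵·36.7/1570) = 6.208×10^-4
ε/(3.7D) = 0.00116; √(3.17ν²L/(gD³h_f)) = 2.39×10^-4
Q = -0.965·6.208×10^-4·ln(0.001397) = 0.003938 m³/s
Check: V = 1.02 m/s, Re = 6.02×10^4, f = 0.03099, h_f = 37.1 m ≈ 36.7 m ✓

Q ≈ 0.00394 m³/s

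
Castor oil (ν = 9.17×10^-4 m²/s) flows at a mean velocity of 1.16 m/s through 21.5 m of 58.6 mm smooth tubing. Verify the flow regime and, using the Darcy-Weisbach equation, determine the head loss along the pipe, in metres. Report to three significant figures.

h_f ≈ 21.7 m

Re = VD/ν = 1.16·0.05860/9.17×10^-4 = 74.1 → laminar (Re < 2300)
f = 64/Re = 0.8634
h_f = f(L/D)V²/(2g) = 0.8634·(21.5/0.05860)·1.16²/(2·9.81) = 21.72 m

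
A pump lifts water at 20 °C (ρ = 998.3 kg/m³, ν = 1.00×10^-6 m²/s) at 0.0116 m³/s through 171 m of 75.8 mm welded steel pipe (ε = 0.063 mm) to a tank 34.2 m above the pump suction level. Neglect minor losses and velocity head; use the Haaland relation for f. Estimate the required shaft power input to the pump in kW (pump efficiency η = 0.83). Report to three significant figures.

P_shaft ≈ 6.79 kW

V = 4Q/(πD²) = 2.571 m/s; Re = 1.95×10^5; ε/D = 8.31×10^-4; f = 0.02024
h_f = f(L/D)V²/2g = 15.38 m
Total head H = z + h_f = 34.2 + 15.38 = 49.58 m
P_hyd = ρgQH = 998.3·9.81·0.0116·49.58 = 5.633 kW
P_shaft = P_hyd/η = 5.633/0.83 = 6.786 kW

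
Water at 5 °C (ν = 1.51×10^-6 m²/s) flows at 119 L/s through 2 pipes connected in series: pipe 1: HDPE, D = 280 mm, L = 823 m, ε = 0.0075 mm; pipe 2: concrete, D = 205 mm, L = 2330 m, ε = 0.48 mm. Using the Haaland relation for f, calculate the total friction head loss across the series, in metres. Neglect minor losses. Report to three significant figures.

H ≈ 194 m

Pipe 1: V = 1.933 m/s, Re = 3.58×10^5, ε/D = 2.68×10^-5, f = 0.01413, h_1 = f(L/D)V²/2g = 7.908 m
Pipe 2: V = 3.605 m/s, Re = 4.89×10^5, ε/D = 0.00234, f = 0.02478, h_2 = f(L/D)V²/2g = 186.6 m
Series → Q common, losses add: H = Σh = 194.5 m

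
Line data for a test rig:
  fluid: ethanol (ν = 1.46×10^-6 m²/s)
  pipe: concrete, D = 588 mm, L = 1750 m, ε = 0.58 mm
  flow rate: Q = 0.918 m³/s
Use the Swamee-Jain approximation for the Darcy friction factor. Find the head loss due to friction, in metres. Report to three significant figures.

V = 4Q/(πD²) = 4·0.918/(π·0.588²) = 3.381 m/s
Re = VD/ν = 3.381·0.588/1.46×10^-6 = 1.36×10^6 → turbulent
ε/D = 0.58/588 = 9.86×10^-4
Swamee-Jain: f = 0.01987
h_f = f(L/D)V²/(2g) = 0.01987·(1750/0.588)·3.381²/(2·9.81) = 34.45 m

h_f ≈ 34.5 m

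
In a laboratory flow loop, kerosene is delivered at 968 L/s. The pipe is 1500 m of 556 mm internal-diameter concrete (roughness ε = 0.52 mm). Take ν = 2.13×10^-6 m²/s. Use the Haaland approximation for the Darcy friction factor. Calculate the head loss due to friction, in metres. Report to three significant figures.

h_f ≈ 42.9 m

V = 4Q/(πD²) = 4·0.968/(π·0.556²) = 3.987 m/s
Re = VD/ν = 3.987·0.556/2.13×10^-6 = 1.04×10^6 → turbulent
ε/D = 0.52/556 = 9.35×10^-4
Haaland: f = 0.01963
h_f = f(L/D)V²/(2g) = 0.01963·(1500/0.556)·3.987²/(2·9.81) = 42.90 m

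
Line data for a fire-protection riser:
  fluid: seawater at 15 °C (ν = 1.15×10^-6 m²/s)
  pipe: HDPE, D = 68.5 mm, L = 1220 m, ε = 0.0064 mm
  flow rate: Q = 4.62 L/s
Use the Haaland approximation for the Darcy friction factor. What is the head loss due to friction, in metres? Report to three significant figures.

V = 4Q/(πD²) = 4·0.00462/(π·0.0685²) = 1.254 m/s
Re = VD/ν = 1.254·0.0685/1.15×10^-6 = 7.47×10^4 → turbulent
ε/D = 0.0064/68.5 = 9.34×10^-5
Haaland: f = 0.01930
h_f = f(L/D)V²/(2g) = 0.01930·(1220/0.0685)·1.254²/(2·9.81) = 27.54 m

h_f ≈ 27.5 m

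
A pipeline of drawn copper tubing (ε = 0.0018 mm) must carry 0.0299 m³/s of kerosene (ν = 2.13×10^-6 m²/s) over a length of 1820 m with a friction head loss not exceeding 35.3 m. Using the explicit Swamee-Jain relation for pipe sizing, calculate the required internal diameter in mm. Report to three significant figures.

D ≈ 148 mm

Swamee-Jain (Type III): D = 0.66·[ε^1.25·(LQ²/(gh_f))^4.75 + ν·Q^9.4·(L/(gh_f))^5.2]^0.04
LQ²/(gh_f) = 0.004699; L/(gh_f) = 5.256
Term 1 = ε^1.25·(…)^4.75 = 5.77×10^-19; Term 2 = ν·Q^9.4·(…)^5.2 = 5.58×10^-17
D = 0.66·(5.77×10^-19 + 5.58×10^-17)^0.04 = 0.1478 m = 148 mm
Check: V = 1.74 m/s, Re = 1.21×10^5, f = 0.01726, h_f = 32.9 m ≈ 35.3 m ✓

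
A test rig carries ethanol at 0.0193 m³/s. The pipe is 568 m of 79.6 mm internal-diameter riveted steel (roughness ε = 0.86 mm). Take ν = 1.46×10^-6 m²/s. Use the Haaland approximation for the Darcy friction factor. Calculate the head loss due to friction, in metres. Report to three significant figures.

V = 4Q/(πD²) = 4·0.0193/(π·0.0796²) = 3.878 m/s
Re = VD/ν = 3.878·0.0796/1.46×10^-6 = 2.11×10^5 → turbulent
ε/D = 0.86/79.6 = 0.0108
Haaland: f = 0.03925
h_f = f(L/D)V²/(2g) = 0.03925·(568/0.0796)·3.878²/(2·9.81) = 214.7 m

h_f ≈ 215 m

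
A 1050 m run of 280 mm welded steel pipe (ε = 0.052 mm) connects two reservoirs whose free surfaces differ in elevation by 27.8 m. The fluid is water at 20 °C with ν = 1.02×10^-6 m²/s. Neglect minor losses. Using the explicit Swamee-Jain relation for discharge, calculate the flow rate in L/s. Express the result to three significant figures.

Swamee-Jain (Type II): Q = -0.965·√(gD⁵h_f/L)·ln[ε/(3.7D) + √(3.17ν²L/(gD³h_f))]
√(gD⁵h_f/L) = √(9.81·0.280⁵·27.8/1050) = 0.02114
ε/(3.7D) = 5.02×10^-5; √(3.17ν²L/(gD³h_f)) = 2.41×10^-5
Q = -0.965·0.02114·ln(7.424×10^-5) = 0.1940 m³/s
Check: V = 3.15 m/s, Re = 8.65×10^5, f = 0.01474, h_f = 28.0 m ≈ 27.8 m ✓

Q ≈ 194 L/s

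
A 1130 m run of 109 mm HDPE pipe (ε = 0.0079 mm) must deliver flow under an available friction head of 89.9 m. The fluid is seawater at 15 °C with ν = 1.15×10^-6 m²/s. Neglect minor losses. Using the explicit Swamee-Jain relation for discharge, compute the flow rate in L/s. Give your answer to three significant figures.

Swamee-Jain (Type II): Q = -0.965·√(gD⁵h_f/L)·ln[ε/(3.7D) + √(3.17ν²L/(gD³h_f))]
√(gD⁵h_f/L) = √(9.81·0.109⁵·89.9/1130) = 0.003465
ε/(3.7D) = 1.96×10^-5; √(3.17ν²L/(gD³h_f)) = 6.44×10^-5
Q = -0.965·0.003465·ln(8.399×10^-5) = 0.03138 m³/s
Check: V = 3.36 m/s, Re = 3.19×10^5, f = 0.01503, h_f = 89.8 m ≈ 89.9 m ✓

Q ≈ 31.4 L/s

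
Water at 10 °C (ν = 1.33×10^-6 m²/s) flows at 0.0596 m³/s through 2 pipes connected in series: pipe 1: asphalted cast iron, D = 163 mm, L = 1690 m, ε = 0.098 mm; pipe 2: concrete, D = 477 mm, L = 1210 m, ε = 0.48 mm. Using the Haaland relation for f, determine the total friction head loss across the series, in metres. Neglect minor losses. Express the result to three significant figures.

H ≈ 80.0 m

Pipe 1: V = 2.856 m/s, Re = 3.50×10^5, ε/D = 6.01×10^-4, f = 0.01848, h_1 = f(L/D)V²/2g = 79.67 m
Pipe 2: V = 0.3335 m/s, Re = 1.20×10^5, ε/D = 0.00101, f = 0.02166, h_2 = f(L/D)V²/2g = 0.3115 m
Series → Q common, losses add: H = Σh = 79.99 m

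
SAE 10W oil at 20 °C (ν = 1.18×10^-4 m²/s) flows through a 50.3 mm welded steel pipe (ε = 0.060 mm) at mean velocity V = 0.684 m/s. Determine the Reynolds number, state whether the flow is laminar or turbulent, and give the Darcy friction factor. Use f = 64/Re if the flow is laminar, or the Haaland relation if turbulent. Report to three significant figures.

Re ≈ 292; laminar; f = 64/Re ≈ 0.220

Re = VD/ν = 0.6840·0.0503/1.18×10^-4 = 292
Re < 2300 → laminar → f = 64/Re = 0.2195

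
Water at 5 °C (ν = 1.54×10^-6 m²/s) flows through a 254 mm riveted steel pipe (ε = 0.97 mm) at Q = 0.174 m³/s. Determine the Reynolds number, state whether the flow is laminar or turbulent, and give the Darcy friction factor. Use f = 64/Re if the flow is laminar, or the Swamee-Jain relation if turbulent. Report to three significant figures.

Re ≈ 5.66×10^5; turbulent; f ≈ 0.0283

V = 4Q/(πD²) = 3.434 m/s
Re = VD/ν = 3.434·0.254/1.54×10^-6 = 5.66×10^5
Re > 4000 → turbulent; ε/D = 0.00382
Swamee-Jain: f = 0.02833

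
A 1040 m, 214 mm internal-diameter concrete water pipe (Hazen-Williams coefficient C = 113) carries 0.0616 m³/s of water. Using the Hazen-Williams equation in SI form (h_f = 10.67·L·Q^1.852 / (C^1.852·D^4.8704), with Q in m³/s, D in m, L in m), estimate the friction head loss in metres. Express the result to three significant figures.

h_f ≈ 18.3 m

h_f = 10.67·1040·0.0616^1.852 / (113^1.852·0.214^4.8704) = 18.30 m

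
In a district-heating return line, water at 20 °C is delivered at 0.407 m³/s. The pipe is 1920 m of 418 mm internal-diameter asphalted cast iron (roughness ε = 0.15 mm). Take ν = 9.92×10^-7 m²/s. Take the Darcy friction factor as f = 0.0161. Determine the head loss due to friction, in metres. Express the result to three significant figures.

h_f ≈ 33.2 m

V = 4Q/(πD²) = 4·0.407/(π·0.418²) = 2.966 m/s
h_f = f(L/D)V²/(2g) = 0.01610·(1920/0.418)·2.966²/(2·9.81) = 33.16 m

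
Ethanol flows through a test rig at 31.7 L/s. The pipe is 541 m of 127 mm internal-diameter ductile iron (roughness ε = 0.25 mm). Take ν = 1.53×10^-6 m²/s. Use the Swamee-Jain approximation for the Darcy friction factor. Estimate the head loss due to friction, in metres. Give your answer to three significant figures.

h_f ≈ 33.1 m

V = 4Q/(πD²) = 4·0.0317/(π·0.127²) = 2.502 m/s
Re = VD/ν = 2.502·0.127/1.53×10^-6 = 2.08×10^5 → turbulent
ε/D = 0.25/127 = 0.00197
Swamee-Jain: f = 0.02436
h_f = f(L/D)V²/(2g) = 0.02436·(541/0.127)·2.502²/(2·9.81) = 33.12 m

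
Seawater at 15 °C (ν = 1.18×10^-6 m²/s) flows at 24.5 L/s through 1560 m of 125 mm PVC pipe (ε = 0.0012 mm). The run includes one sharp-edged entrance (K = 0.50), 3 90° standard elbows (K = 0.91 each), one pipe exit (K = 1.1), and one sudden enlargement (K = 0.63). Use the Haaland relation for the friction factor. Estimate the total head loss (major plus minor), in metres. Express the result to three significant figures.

H_L ≈ 40.0 m

V = 4Q/(πD²) = 1.996 m/s; V²/2g = 0.2031 m
Re = 2.11×10^5, ε/D = 9.60×10^-6 → f = 0.01539 (Haaland)
Major: h_f = f(L/D)·V²/2g = 0.01539·12480·0.2031 = 39.02 m
Minor: ΣK = 4.96; h_m = ΣK·V²/2g = 1.008 m
Total H_L = 39.02 + 1.008 = 40.03 m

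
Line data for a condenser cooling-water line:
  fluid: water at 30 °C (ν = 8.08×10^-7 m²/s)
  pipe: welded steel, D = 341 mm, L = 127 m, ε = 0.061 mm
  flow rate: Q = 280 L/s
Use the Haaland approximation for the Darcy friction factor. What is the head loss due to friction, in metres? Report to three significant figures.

V = 4Q/(πD²) = 4·0.280/(π·0.341²) = 3.066 m/s
Re = VD/ν = 3.066·0.341/8.08×10^-7 = 1.29×10^6 → turbulent
ε/D = 0.061/341 = 1.79×10^-4
Haaland: f = 0.01417
h_f = f(L/D)V²/(2g) = 0.01417·(127/0.341)·3.066²/(2·9.81) = 2.529 m

h_f ≈ 2.53 m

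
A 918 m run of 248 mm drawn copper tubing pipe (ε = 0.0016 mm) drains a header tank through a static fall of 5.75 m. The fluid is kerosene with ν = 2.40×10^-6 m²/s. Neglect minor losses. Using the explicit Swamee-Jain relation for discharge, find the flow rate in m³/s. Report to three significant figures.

Q ≈ 0.0649 m³/s

Swamee-Jain (Type II): Q = -0.965·√(gD⁵h_f/L)·ln[ε/(3.7D) + √(3.17ν²L/(gD³h_f))]
√(gD⁵h_f/L) = √(9.81·0.248⁵·5.75/918) = 0.007592
ε/(3.7D) = 1.74×10^-6; √(3.17ν²L/(gD³h_f)) = 1.40×10^-4
Q = -0.965·0.007592·ln(1.413×10^-4) = 0.06495 m³/s
Check: V = 1.34 m/s, Re = 1.39×10^5, f = 0.01674, h_f = 5.71 m ≈ 5.75 m ✓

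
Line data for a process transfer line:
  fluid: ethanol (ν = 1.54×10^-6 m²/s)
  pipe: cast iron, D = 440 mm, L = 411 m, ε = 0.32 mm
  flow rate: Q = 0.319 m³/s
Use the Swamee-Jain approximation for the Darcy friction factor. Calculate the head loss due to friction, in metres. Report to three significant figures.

V = 4Q/(πD²) = 4·0.319/(π·0.440²) = 2.098 m/s
Re = VD/ν = 2.098·0.440/1.54×10^-6 = 5.99×10^5 → turbulent
ε/D = 0.32/440 = 7.27×10^-4
Swamee-Jain: f = 0.01894
h_f = f(L/D)V²/(2g) = 0.01894·(411/0.440)·2.098²/(2·9.81) = 3.969 m

h_f ≈ 3.97 m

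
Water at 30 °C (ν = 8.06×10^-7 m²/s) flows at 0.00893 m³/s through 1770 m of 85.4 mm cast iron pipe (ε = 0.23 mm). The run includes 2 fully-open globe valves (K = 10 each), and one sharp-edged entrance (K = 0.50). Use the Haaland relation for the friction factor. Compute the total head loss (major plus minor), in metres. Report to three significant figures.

H_L ≈ 69.8 m

V = 4Q/(πD²) = 1.559 m/s; V²/2g = 0.1239 m
Re = 1.65×10^5, ε/D = 0.00269 → f = 0.02622 (Haaland)
Major: h_f = f(L/D)·V²/2g = 0.02622·20726·0.1239 = 67.31 m
Minor: ΣK = 20.5; h_m = ΣK·V²/2g = 2.539 m
Total H_L = 67.31 + 2.539 = 69.85 m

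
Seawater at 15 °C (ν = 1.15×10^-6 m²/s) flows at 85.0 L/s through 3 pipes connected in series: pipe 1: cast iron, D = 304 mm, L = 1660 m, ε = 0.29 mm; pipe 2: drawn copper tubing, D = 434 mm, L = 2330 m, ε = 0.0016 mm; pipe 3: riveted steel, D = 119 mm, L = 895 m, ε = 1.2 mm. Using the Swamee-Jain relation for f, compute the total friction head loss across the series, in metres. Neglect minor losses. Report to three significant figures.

H ≈ 863 m

Pipe 1: V = 1.171 m/s, Re = 3.10×10^5, ε/D = 9.54×10^-4, f = 0.02052, h_1 = f(L/D)V²/2g = 7.833 m
Pipe 2: V = 0.5746 m/s, Re = 2.17×10^5, ε/D = 3.69×10^-6, f = 0.01533, h_2 = f(L/D)V²/2g = 1.384 m
Pipe 3: V = 7.642 m/s, Re = 7.91×10^5, ε/D = 0.0101, f = 0.03814, h_3 = f(L/D)V²/2g = 854.0 m
Series → Q common, losses add: H = Σh = 863.3 m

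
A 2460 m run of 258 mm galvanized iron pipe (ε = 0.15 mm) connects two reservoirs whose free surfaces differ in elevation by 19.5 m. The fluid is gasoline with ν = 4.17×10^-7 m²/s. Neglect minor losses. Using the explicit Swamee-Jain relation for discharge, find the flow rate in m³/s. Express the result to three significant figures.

Swamee-Jain (Type II): Q = -0.965·√(gD⁵h_f/L)·ln[ε/(3.7D) + √(3.17ν²L/(gD³h_f))]
√(gD⁵h_f/L) = √(9.81·0.258⁵·19.5/2460) = 0.009428
ε/(3.7D) = 1.57×10^-4; √(3.17ν²L/(gD³h_f)) = 2.03×10^-5
Q = -0.965·0.009428·ln(1.775×10^-4) = 0.07858 m³/s
Check: V = 1.50 m/s, Re = 9.30×10^5, f = 0.01786, h_f = 19.6 m ≈ 19.5 m ✓

Q ≈ 0.0786 m³/s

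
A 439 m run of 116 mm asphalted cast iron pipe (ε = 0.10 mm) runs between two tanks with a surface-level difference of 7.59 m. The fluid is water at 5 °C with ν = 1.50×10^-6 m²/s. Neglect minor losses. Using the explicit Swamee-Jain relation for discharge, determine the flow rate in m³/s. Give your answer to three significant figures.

Swamee-Jain (Type II): Q = -0.965·√(gD⁵h_f/L)·ln[ε/(3.7D) + √(3.17ν²L/(gD³h_f))]
√(gD⁵h_f/L) = √(9.81·0.116⁵·7.59/439) = 0.001887
ε/(3.7D) = 2.33×10^-4; √(3.17ν²L/(gD³h_f)) = 1.64×10^-4
Q = -0.965·0.001887·ln(3.971×10^-4) = 0.01426 m³/s
Check: V = 1.35 m/s, Re = 1.04×10^5, f = 0.02176, h_f = 7.64 m ≈ 7.59 m ✓

Q ≈ 0.0143 m³/s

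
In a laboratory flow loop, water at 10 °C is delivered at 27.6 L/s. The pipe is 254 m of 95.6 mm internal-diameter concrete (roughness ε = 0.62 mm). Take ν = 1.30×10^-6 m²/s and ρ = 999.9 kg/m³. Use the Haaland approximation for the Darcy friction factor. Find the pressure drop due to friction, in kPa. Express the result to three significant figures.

V = 4Q/(πD²) = 4·0.0276/(π·0.0956²) = 3.845 m/s
Re = VD/ν = 3.845·0.0956/1.30×10^-6 = 2.83×10^5 → turbulent
ε/D = 0.62/95.6 = 0.00649
Haaland: f = 0.03323
h_f = f(L/D)V²/(2g) = 0.03323·(254/0.0956)·3.845²/(2·9.81) = 66.54 m
Δp = ρg·h_f = 999.9·9.81·66.54 = 652.7 kPa

Δp ≈ 653 kPa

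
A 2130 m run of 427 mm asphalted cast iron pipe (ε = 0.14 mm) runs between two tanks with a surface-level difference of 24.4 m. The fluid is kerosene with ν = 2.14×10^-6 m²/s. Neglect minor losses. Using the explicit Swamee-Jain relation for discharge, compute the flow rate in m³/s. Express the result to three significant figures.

Q ≈ 0.345 m³/s

Swamee-Jain (Type II): Q = -0.965·√(gD⁵h_f/L)·ln[ε/(3.7D) + √(3.17ν²L/(gD³h_f))]
√(gD⁵h_f/L) = √(9.81·0.427⁵·24.4/2130) = 0.03994
ε/(3.7D) = 8.86×10^-5; √(3.17ν²L/(gD³h_f)) = 4.07×10^-5
Q = -0.965·0.03994·ln(1.293×10^-4) = 0.3451 m³/s
Check: V = 2.41 m/s, Re = 4.81×10^5, f = 0.01663, h_f = 24.6 m ≈ 24.4 m ✓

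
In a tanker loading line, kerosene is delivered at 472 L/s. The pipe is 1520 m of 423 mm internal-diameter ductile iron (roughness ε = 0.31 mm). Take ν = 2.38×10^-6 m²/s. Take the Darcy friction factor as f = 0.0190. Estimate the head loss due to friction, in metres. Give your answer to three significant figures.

V = 4Q/(πD²) = 4·0.472/(π·0.423²) = 3.359 m/s
h_f = f(L/D)V²/(2g) = 0.01900·(1520/0.423)·3.359²/(2·9.81) = 39.26 m

h_f ≈ 39.3 m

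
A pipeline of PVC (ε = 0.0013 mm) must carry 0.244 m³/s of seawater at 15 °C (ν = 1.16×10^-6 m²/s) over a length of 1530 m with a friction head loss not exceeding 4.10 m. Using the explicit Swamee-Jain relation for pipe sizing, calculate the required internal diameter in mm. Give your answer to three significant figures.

D ≈ 479 mm

Swamee-Jain (Type III): D = 0.66·[ε^1.25·(LQ²/(gh_f))^4.75 + ν·Q^9.4·(L/(gh_f))^5.2]^0.04
LQ²/(gh_f) = 2.265; L/(gh_f) = 38.04
Term 1 = ε^1.25·(…)^4.75 = 2.13×10^-6; Term 2 = ν·Q^9.4·(…)^5.2 = 3.34×10^-4
D = 0.66·(2.13×10^-6 + 3.34×10^-4)^0.04 = 0.4793 m = 479 mm
Check: V = 1.35 m/s, Re = 5.59×10^5, f = 0.01288, h_f = 3.83 m ≈ 4.10 m ✓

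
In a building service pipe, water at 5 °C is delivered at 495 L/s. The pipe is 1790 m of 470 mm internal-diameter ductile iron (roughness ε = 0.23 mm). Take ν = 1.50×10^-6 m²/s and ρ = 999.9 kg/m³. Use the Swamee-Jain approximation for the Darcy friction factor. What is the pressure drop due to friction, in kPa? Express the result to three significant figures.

Δp ≈ 268 kPa

V = 4Q/(πD²) = 4·0.495/(π·0.470²) = 2.853 m/s
Re = VD/ν = 2.853·0.470/1.50×10^-6 = 8.94×10^5 → turbulent
ε/D = 0.23/470 = 4.89×10^-4
Swamee-Jain: f = 0.01729
h_f = f(L/D)V²/(2g) = 0.01729·(1790/0.470)·2.853²/(2·9.81) = 27.32 m
Δp = ρg·h_f = 999.9·9.81·27.32 = 268.0 kPa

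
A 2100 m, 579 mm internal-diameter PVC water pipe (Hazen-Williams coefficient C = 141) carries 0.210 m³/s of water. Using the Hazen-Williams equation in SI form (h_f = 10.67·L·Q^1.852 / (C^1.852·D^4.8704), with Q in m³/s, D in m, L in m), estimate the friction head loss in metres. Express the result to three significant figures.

h_f = 10.67·2100·0.210^1.852 / (141^1.852·0.579^4.8704) = 1.865 m

h_f ≈ 1.86 m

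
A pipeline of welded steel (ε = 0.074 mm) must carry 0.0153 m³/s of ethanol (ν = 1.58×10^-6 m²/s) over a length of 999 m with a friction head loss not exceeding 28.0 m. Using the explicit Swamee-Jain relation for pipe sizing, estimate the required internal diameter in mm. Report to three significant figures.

Swamee-Jain (Type III): D = 0.66·[ε^1.25·(LQ²/(gh_f))^4.75 + ν·Q^9.4·(L/(gh_f))^5.2]^0.04
LQ²/(gh_f) = 8.514×10^-4; L/(gh_f) = 3.637
Term 1 = ε^1.25·(…)^4.75 = 1.80×10^-20; Term 2 = ν·Q^9.4·(…)^5.2 = 1.12×10^-20
D = 0.66·(1.80×10^-20 + 1.12×10^-20)^0.04 = 0.1092 m = 109 mm
Check: V = 1.63 m/s, Re = 1.13×10^5, f = 0.02087, h_f = 26.0 m ≈ 28.0 m ✓

D ≈ 109 mm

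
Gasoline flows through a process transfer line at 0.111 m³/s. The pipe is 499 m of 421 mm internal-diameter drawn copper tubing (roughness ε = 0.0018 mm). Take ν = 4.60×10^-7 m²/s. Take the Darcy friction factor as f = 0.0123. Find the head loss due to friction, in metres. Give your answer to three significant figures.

h_f ≈ 0.472 m

V = 4Q/(πD²) = 4·0.111/(π·0.421²) = 0.7974 m/s
h_f = f(L/D)V²/(2g) = 0.01230·(499/0.421)·0.7974²/(2·9.81) = 0.4725 m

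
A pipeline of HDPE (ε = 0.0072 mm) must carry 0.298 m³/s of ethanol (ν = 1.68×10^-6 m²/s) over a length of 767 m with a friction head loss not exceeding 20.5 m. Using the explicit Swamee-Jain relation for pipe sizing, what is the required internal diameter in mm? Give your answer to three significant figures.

D ≈ 326 mm

Swamee-Jain (Type III): D = 0.66·[ε^1.25·(LQ²/(gh_f))^4.75 + ν·Q^9.4·(L/(gh_f))^5.2]^0.04
LQ²/(gh_f) = 0.3387; L/(gh_f) = 3.814
Term 1 = ε^1.25·(…)^4.75 = 2.18×10^-9; Term 2 = ν·Q^9.4·(…)^5.2 = 2.02×10^-8
D = 0.66·(2.18×10^-9 + 2.02×10^-8)^0.04 = 0.3263 m = 326 mm
Check: V = 3.56 m/s, Re = 6.92×10^5, f = 0.01278, h_f = 19.5 m ≈ 20.5 m ✓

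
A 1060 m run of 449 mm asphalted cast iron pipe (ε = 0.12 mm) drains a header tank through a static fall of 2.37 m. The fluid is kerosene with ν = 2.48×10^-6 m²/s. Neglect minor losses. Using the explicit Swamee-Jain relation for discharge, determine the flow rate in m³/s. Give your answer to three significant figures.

Swamee-Jain (Type II): Q = -0.965·√(gD⁵h_f/L)·ln[ε/(3.7D) + √(3.17ν²L/(gD³h_f))]
√(gD⁵h_f/L) = √(9.81·0.449⁵·2.37/1060) = 0.02001
ε/(3.7D) = 7.22×10^-5; √(3.17ν²L/(gD³h_f)) = 9.91×10^-5
Q = -0.965·0.02001·ln(1.713×10^-4) = 0.1674 m³/s
Check: V = 1.06 m/s, Re = 1.91×10^5, f = 0.01767, h_f = 2.38 m ≈ 2.37 m ✓

Q ≈ 0.167 m³/s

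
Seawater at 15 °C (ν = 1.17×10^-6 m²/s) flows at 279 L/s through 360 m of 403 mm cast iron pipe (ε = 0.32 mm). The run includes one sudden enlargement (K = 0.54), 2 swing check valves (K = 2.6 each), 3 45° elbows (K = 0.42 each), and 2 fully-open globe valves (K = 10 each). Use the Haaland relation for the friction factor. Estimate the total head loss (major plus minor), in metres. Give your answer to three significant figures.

H_L ≈ 10.7 m

V = 4Q/(πD²) = 2.187 m/s; V²/2g = 0.2438 m
Re = 7.53×10^5, ε/D = 7.94×10^-4 → f = 0.01903 (Haaland)
Major: h_f = f(L/D)·V²/2g = 0.01903·893.3·0.2438 = 4.145 m
Minor: ΣK = 27.0; h_m = ΣK·V²/2g = 6.584 m
Total H_L = 4.145 + 6.584 = 10.73 m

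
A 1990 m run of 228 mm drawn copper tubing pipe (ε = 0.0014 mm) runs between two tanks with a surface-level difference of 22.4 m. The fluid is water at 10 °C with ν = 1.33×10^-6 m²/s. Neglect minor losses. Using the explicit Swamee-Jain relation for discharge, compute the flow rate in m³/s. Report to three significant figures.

Swamee-Jain (Type II): Q = -0.965·√(gD⁵h_f/L)·ln[ε/(3.7D) + √(3.17ν²L/(gD³h_f))]
√(gD⁵h_f/L) = √(9.81·0.228⁵·22.4/1990) = 0.008248
ε/(3.7D) = 1.66×10^-6; √(3.17ν²L/(gD³h_f)) = 6.55×10^-5
Q = -0.965·0.008248·ln(6.712×10^-5) = 0.07649 m³/s
Check: V = 1.87 m/s, Re = 3.21×10^5, f = 0.01427, h_f = 22.3 m ≈ 22.4 m ✓

Q ≈ 0.0765 m³/s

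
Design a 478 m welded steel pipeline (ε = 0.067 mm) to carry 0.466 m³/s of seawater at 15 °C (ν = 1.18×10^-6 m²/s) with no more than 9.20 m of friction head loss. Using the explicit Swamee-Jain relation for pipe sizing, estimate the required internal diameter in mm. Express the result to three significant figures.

Swamee-Jain (Type III): D = 0.66·[ε^1.25·(LQ²/(gh_f))^4.75 + ν·Q^9.4·(L/(gh_f))^5.2]^0.04
LQ²/(gh_f) = 1.150; L/(gh_f) = 5.296
Term 1 = ε^1.25·(…)^4.75 = 1.18×10^-5; Term 2 = ν·Q^9.4·(…)^5.2 = 5.24×10^-6
D = 0.66·(1.18×10^-5 + 5.24×10^-6)^0.04 = 0.4254 m = 425 mm
Check: V = 3.28 m/s, Re = 1.18×10^6, f = 0.01413, h_f = 8.70 m ≈ 9.20 m ✓

D ≈ 425 mm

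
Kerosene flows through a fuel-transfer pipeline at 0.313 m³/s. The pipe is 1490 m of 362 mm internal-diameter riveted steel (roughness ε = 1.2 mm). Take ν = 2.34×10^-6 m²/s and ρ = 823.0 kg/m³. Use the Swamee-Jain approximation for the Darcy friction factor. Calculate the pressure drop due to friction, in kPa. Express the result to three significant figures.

V = 4Q/(πD²) = 4·0.313/(π·0.362²) = 3.041 m/s
Re = VD/ν = 3.041·0.362/2.34×10^-6 = 4.70×10^5 → turbulent
ε/D = 1.2/362 = 0.00331
Swamee-Jain: f = 0.02729
h_f = f(L/D)V²/(2g) = 0.02729·(1490/0.362)·3.041²/(2·9.81) = 52.96 m
Δp = ρg·h_f = 823.0·9.81·52.96 = 427.6 kPa

Δp ≈ 428 kPa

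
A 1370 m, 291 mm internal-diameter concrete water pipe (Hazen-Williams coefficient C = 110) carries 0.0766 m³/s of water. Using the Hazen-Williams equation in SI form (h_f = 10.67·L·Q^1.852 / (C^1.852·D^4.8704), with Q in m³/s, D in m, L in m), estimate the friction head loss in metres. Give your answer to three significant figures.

h_f ≈ 8.49 m

h_f = 10.67·1370·0.0766^1.852 / (110^1.852·0.291^4.8704) = 8.489 m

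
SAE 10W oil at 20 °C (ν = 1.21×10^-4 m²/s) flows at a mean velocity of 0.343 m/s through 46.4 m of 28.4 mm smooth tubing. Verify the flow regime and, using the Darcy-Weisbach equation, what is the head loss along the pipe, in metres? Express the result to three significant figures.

Re = VD/ν = 0.343·0.02840/1.21×10^-4 = 80.5 → laminar (Re < 2300)
f = 64/Re = 0.7950
h_f = f(L/D)V²/(2g) = 0.7950·(46.4/0.02840)·0.343²/(2·9.81) = 7.788 m

h_f ≈ 7.79 m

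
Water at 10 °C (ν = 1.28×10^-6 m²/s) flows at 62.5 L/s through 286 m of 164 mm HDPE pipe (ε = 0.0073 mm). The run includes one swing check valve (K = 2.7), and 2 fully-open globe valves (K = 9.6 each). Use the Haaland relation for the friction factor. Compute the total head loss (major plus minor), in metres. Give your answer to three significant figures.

V = 4Q/(πD²) = 2.959 m/s; V²/2g = 0.4462 m
Re = 3.79×10^5, ε/D = 4.45×10^-5 → f = 0.01419 (Haaland)
Major: h_f = f(L/D)·V²/2g = 0.01419·1744·0.4462 = 11.04 m
Minor: ΣK = 21.9; h_m = ΣK·V²/2g = 9.771 m
Total H_L = 11.04 + 9.771 = 20.81 m

H_L ≈ 20.8 m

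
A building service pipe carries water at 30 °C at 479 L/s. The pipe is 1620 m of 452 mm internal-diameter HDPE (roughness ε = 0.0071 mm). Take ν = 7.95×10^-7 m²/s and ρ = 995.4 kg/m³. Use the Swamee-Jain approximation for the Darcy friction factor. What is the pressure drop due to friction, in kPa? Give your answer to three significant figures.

V = 4Q/(πD²) = 4·0.479/(π·0.452²) = 2.985 m/s
Re = VD/ν = 2.985·0.452/7.95×10^-7 = 1.70×10^6 → turbulent
ε/D = 0.0071/452 = 1.57×10^-5
Swamee-Jain: f = 0.01115
h_f = f(L/D)V²/(2g) = 0.01115·(1620/0.452)·2.985²/(2·9.81) = 18.16 m
Δp = ρg·h_f = 995.4·9.81·18.16 = 177.3 kPa

Δp ≈ 177 kPa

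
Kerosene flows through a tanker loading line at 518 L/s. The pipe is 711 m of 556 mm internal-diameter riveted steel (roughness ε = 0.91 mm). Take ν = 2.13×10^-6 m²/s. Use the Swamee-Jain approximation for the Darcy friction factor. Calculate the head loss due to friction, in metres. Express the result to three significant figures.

h_f ≈ 6.74 m

V = 4Q/(πD²) = 4·0.518/(π·0.556²) = 2.133 m/s
Re = VD/ν = 2.133·0.556/2.13×10^-6 = 5.57×10^5 → turbulent
ε/D = 0.91/556 = 0.00164
Swamee-Jain: f = 0.02271
h_f = f(L/D)V²/(2g) = 0.02271·(711/0.556)·2.133²/(2·9.81) = 6.738 m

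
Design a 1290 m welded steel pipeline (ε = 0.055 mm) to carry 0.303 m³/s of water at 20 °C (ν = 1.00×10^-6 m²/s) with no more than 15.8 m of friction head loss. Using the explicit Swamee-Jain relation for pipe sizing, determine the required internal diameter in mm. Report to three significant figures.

Swamee-Jain (Type III): D = 0.66·[ε^1.25·(LQ²/(gh_f))^4.75 + ν·Q^9.4·(L/(gh_f))^5.2]^0.04
LQ²/(gh_f) = 0.7641; L/(gh_f) = 8.323
Term 1 = ε^1.25·(…)^4.75 = 1.32×10^-6; Term 2 = ν·Q^9.4·(…)^5.2 = 8.15×10^-7
D = 0.66·(1.32×10^-6 + 8.15×10^-7)^0.04 = 0.3915 m = 391 mm
Check: V = 2.52 m/s, Re = 9.85×10^5, f = 0.01408, h_f = 15.0 m ≈ 15.8 m ✓

D ≈ 391 mm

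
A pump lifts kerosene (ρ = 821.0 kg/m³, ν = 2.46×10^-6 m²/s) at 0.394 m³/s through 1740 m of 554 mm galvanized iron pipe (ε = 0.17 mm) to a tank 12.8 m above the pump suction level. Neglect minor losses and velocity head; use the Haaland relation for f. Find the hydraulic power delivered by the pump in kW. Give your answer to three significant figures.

V = 4Q/(πD²) = 1.635 m/s; Re = 3.68×10^5; ε/D = 3.07×10^-4; f = 0.01656
h_f = f(L/D)V²/2g = 7.084 m
Total head H = z + h_f = 12.8 + 7.084 = 19.88 m
P_hyd = ρgQH = 821.0·9.81·0.394·19.88 = 63.10 kW

P_hyd ≈ 63.1 kW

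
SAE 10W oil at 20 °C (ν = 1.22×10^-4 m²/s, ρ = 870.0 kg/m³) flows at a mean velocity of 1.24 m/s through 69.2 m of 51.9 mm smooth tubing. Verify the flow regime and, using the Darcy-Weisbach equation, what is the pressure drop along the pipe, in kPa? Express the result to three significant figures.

Re = VD/ν = 1.24·0.05190/1.22×10^-4 = 528 → laminar (Re < 2300)
f = 64/Re = 0.1213
h_f = f(L/D)V²/(2g) = 0.1213·(69.2/0.05190)·1.24²/(2·9.81) = 12.68 m
Δp = ρg·h_f = 870.0·9.81·12.68 = 108.2 kPa

Δp ≈ 108 kPa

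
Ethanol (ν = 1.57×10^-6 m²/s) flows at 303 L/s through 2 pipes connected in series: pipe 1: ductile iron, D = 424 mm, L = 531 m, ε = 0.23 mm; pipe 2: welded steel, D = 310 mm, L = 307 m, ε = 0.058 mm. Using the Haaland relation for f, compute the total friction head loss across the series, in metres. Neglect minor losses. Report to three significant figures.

Pipe 1: V = 2.146 m/s, Re = 5.80×10^5, ε/D = 5.42×10^-4, f = 0.01774, h_1 = f(L/D)V²/2g = 5.214 m
Pipe 2: V = 4.014 m/s, Re = 7.93×10^5, ε/D = 1.87×10^-4, f = 0.01465, h_2 = f(L/D)V²/2g = 11.92 m
Series → Q common, losses add: H = Σh = 17.13 m

H ≈ 17.1 m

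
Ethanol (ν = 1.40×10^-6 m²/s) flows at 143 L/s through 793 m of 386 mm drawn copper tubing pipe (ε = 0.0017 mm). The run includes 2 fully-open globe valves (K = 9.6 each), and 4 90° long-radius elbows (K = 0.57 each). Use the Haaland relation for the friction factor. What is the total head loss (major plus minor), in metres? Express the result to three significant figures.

H_L ≈ 3.84 m

V = 4Q/(πD²) = 1.222 m/s; V²/2g = 0.07611 m
Re = 3.37×10^5, ε/D = 4.40×10^-6 → f = 0.01407 (Haaland)
Major: h_f = f(L/D)·V²/2g = 0.01407·2054·0.07611 = 2.200 m
Minor: ΣK = 21.5; h_m = ΣK·V²/2g = 1.635 m
Total H_L = 2.200 + 1.635 = 3.835 m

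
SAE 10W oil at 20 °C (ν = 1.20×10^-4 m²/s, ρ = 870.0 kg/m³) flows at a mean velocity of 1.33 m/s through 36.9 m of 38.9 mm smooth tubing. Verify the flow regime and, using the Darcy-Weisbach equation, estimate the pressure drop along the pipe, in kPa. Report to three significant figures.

Δp ≈ 108 kPa

Re = VD/ν = 1.33·0.03890/1.20×10^-4 = 431 → laminar (Re < 2300)
f = 64/Re = 0.1484
h_f = f(L/D)V²/(2g) = 0.1484·(36.9/0.03890)·1.33²/(2·9.81) = 12.70 m
Δp = ρg·h_f = 870.0·9.81·12.70 = 108.4 kPa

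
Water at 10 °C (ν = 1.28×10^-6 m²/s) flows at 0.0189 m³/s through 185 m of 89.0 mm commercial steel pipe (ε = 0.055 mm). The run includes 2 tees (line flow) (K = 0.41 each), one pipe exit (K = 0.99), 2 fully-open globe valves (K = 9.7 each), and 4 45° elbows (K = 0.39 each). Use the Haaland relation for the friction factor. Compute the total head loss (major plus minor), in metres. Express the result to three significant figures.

H_L ≈ 29.4 m

V = 4Q/(πD²) = 3.038 m/s; V²/2g = 0.4704 m
Re = 2.11×10^5, ε/D = 6.18×10^-4 → f = 0.01916 (Haaland)
Major: h_f = f(L/D)·V²/2g = 0.01916·2079·0.4704 = 18.73 m
Minor: ΣK = 22.8; h_m = ΣK·V²/2g = 10.71 m
Total H_L = 18.73 + 10.71 = 29.44 m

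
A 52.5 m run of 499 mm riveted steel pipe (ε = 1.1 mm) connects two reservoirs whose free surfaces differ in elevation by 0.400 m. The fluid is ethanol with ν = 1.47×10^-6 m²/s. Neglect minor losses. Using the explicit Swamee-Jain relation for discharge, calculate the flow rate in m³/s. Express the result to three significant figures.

Swamee-Jain (Type II): Q = -0.965·√(gD⁵h_f/L)·ln[ε/(3.7D) + √(3.17ν²L/(gD³h_f))]
√(gD⁵h_f/L) = √(9.81·0.499⁵·0.400/52.5) = 0.04809
ε/(3.7D) = 5.96×10^-4; √(3.17ν²L/(gD³h_f)) = 2.72×10^-5
Q = -0.965·0.04809·ln(6.229×10^-4) = 0.3425 m³/s
Check: V = 1.75 m/s, Re = 5.95×10^5, f = 0.02443, h_f = 0.402 m ≈ 0.400 m ✓

Q ≈ 0.343 m³/s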